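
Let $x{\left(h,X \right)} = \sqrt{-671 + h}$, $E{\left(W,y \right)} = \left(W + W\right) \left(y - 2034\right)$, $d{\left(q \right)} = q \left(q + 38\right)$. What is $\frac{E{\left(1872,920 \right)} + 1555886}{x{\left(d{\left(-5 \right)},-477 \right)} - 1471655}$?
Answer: $\frac{3848274809150}{2165768439861} + \frac{5229860 i \sqrt{209}}{2165768439861} \approx 1.7769 + 3.491 \cdot 10^{-5} i$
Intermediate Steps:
$d{\left(q \right)} = q \left(38 + q\right)$
$E{\left(W,y \right)} = 2 W \left(-2034 + y\right)$
$\frac{E{\left(1872,920 \right)} + 1555886}{x{\left(d{\left(-5 \right)},-477 \right)} - 1471655} = \frac{2 \cdot 1872 \left(-2034 + 920\right) + 1555886}{\sqrt{-671 - 5 \left(38 - 5\right)} - 1471655} = \frac{2 \cdot 1872 \left(-1114\right) + 1555886}{\sqrt{-671 - 165} - 1471655} = \frac{-4170816 + 1555886}{\sqrt{-671 - 165} - 1471655} = - \frac{2614930}{\sqrt{-836} - 1471655} = - \frac{2614930}{2 i \sqrt{209} - 1471655} = - \frac{2614930}{-1471655 + 2 i \sqrt{209}}$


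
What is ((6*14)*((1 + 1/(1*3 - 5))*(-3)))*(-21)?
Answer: 2646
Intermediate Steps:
((6*14)*((1 + 1/(1*3 - 5))*(-3)))*(-21) = (84*((1 + 1/(3 - 5))*(-3)))*(-21) = (84*((1 + 1/(-2))*(-3)))*(-21) = (84*((1 - ½)*(-3)))*(-21) = (84*((½)*(-3)))*(-21) = (84*(-3/2))*(-21) = -126*(-21) = 2646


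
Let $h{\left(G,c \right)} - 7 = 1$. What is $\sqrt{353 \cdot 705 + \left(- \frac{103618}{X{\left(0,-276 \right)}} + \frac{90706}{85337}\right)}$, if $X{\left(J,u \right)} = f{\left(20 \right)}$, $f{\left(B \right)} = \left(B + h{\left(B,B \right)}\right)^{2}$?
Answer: $\frac{\sqrt{28982089919433454}}{341348} \approx 498.73$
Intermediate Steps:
$h{\left(G,c \right)} = 8$ ($h{\left(G,c \right)} = 7 + 1 = 8$)
$f{\left(B \right)} = \left(8 + B\right)^{2}$ ($f{\left(B \right)} = \left(B + 8\right)^{2} = \left(8 + B\right)^{2}$)
$X{\left(J,u \right)} = 784$ ($X{\left(J,u \right)} = \left(8 + 20\right)^{2} = 28^{2} = 784$)
$\sqrt{353 \cdot 705 + \left(- \frac{103618}{X{\left(0,-276 \right)}} + \frac{90706}{85337}\right)} = \sqrt{353 \cdot 705 + \left(- \frac{103618}{784} + \frac{90706}{85337}\right)} = \sqrt{248865 + \left(\left(-103618\right) \frac{1}{784} + 90706 \cdot \frac{1}{85337}\right)} = \sqrt{248865 + \left(- \frac{51809}{392} + \frac{12958}{12191}\right)} = \sqrt{248865 - \frac{626523983}{4778872}} = \sqrt{\frac{1188667456297}{4778872}} = \frac{\sqrt{28982089919433454}}{341348}$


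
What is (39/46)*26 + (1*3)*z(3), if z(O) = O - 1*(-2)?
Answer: 852/23 ≈ 37.043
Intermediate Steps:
z(O) = 2 + O (z(O) = O + 2 = 2 + O)
(39/46)*26 + (1*3)*z(3) = (39/46)*26 + (1*3)*(2 + 3) = (39*(1/46))*26 + 3*5 = (39/46)*26 + 15 = 507/23 + 15 = 852/23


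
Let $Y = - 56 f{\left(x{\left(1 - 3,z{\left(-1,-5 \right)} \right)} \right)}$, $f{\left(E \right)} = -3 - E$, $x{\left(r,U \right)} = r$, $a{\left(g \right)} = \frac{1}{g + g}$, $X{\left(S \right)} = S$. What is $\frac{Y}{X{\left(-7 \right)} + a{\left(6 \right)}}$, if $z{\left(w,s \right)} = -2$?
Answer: $- \frac{672}{83} \approx -8.0964$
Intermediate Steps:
$a{\left(g \right)} = \frac{1}{2 g}$
$Y = 56$ ($Y = - 56 \left(-3 - \left(1 - 3\right)\right) = - 56 \left(-3 - -2\right) = - 56 \left(-3 + 2\right) = \left(-56\right) \left(-1\right) = 56$)
$\frac{Y}{X{\left(-7 \right)} + a{\left(6 \right)}} = \frac{56}{-7 + \frac{1}{2 \cdot 6}} = \frac{56}{-7 + \frac{1}{2} \cdot \frac{1}{6}} = \frac{56}{-7 + \frac{1}{12}} = \frac{56}{- \frac{83}{12}} = 56 \left(- \frac{12}{83}\right) = - \frac{672}{83}$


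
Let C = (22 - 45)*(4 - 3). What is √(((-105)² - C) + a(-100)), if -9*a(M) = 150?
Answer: √99282/3 ≈ 105.03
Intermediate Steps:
a(M) = -50/3 (a(M) = -⅑*150 = -50/3)
C = -23 (C = -23*1 = -23)
√(((-105)² - C) + a(-100)) = √(((-105)² - 1*(-23)) - 50/3) = √((11025 + 23) - 50/3) = √(11048 - 50/3) = √(33094/3) = √99282/3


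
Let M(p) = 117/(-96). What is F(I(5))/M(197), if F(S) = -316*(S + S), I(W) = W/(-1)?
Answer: -101120/39 ≈ -2592.8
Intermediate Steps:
I(W) = -W (I(W) = W*(-1) = -W)
M(p) = -39/32 (M(p) = 117*(-1/96) = -39/32)
F(S) = -632*S
F(I(5))/M(197) = (-(-632)*5)/(-39/32) = -632*(-5)*(-32/39) = 3160*(-32/39) = -101120/39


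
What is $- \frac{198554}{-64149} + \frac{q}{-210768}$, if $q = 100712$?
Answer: $\frac{491503547}{187785506} \approx 2.6174$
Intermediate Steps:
$- \frac{198554}{-64149} + \frac{q}{-210768} = - \frac{198554}{-64149} + \frac{100712}{-210768} = \left(-198554\right) \left(- \frac{1}{64149}\right) + 100712 \left(- \frac{1}{210768}\right) = \frac{198554}{64149} - \frac{12589}{26346} = \frac{491503547}{187785506}$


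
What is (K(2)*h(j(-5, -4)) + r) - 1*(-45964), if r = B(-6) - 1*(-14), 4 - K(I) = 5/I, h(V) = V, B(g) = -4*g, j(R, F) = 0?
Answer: 46002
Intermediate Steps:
K(I) = 4 - 5/I
r = 38 (r = -4*(-6) - 1*(-14) = 24 + 14 = 38)
(K(2)*h(j(-5, -4)) + r) - 1*(-45964) = ((4 - 5/2)*0 + 38) - 1*(-45964) = ((4 - 5*½)*0 + 38) + 45964 = ((4 - 5/2)*0 + 38) + 45964 = ((3/2)*0 + 38) + 45964 = (0 + 38) + 45964 = 38 + 45964 = 46002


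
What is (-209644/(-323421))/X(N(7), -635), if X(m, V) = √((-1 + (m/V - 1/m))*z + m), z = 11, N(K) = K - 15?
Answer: -419288*I*√112815370/28729810851 ≈ -0.15501*I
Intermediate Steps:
N(K) = -15 + K
X(m, V) = √(-11 + m - 11/m + 11*m/V) (X(m, V) = √((-1 + (m/V - 1/m))*11 + m) = √((-1 + (-1/m + m/V))*11 + m) = √((-1 - 1/m + m/V)*11 + m) = √((-11 - 11/m + 11*m/V) + m) = √(-11 + m - 11/m + 11*m/V))
(-209644/(-323421))/X(N(7), -635) = (-209644/(-323421))/(√(-11 + (-15 + 7) - 11/(-15 + 7) + 11*(-15 + 7)/(-635))) = (-209644*(-1/323421))/(√(-11 - 8 - 11/(-8) + 11*(-8)*(-1/635))) = 209644/(323421*(√(-11 - 8 - 11*(-⅛) + 88/635))) = 209644/(323421*(√(-11 - 8 + 11/8 + 88/635))) = 209644/(323421*(√(-88831/5080))) = 209644/(323421*((I*√112815370/2540))) = 209644*(-2*I*√112815370/88831)/323421 = -419288*I*√112815370/28729810851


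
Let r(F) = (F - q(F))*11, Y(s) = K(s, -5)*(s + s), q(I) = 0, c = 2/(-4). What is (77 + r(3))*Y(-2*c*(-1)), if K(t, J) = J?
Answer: 1100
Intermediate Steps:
c = -½ (c = 2*(-¼) = -½ ≈ -0.50000)
Y(s) = -10*s (Y(s) = -5*(s + s) = -10*s)
r(F) = 11*F (r(F) = (F - 1*0)*11 = (F + 0)*11 = F*11 = 11*F)
(77 + r(3))*Y(-2*c*(-1)) = (77 + 11*3)*(-10*(-2*(-½))*(-1)) = (77 + 33)*(-10*(-1)) = 110*(-10*(-1)) = 110*10 = 1100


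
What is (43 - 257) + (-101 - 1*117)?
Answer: -432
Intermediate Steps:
(43 - 257) + (-101 - 1*117) = -214 + (-101 - 117) = -214 - 218 = -432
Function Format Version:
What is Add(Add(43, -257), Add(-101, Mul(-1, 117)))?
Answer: -432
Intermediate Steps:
Add(Add(43, -257), Add(-101, Mul(-1, 117))) = Add(-214, Add(-101, -117)) = Add(-214, -218) = -432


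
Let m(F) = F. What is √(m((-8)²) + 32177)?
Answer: √32241 ≈ 179.56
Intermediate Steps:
√(m((-8)²) + 32177) = √((-8)² + 32177) = √(64 + 32177) = √32241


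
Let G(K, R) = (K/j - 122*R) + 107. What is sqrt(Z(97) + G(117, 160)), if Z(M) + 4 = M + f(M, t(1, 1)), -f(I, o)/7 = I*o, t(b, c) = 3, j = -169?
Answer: 15*I*sqrt(16042)/13 ≈ 146.14*I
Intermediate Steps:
f(I, o) = -7*I*o
G(K, R) = 107 - 122*R - K/169 (G(K, R) = (K/(-169) - 122*R) + 107 = (-K/169 - 122*R) + 107 = (-122*R - K/169) + 107 = 107 - 122*R - K/169)
Z(M) = -4 - 20*M (Z(M) = -4 + (M - 7*M*3) = -4 + (M - 21*M) = -4 - 20*M)
sqrt(Z(97) + G(117, 160)) = sqrt((-4 - 20*97) + (107 - 122*160 - 1/169*117)) = sqrt((-4 - 1940) + (107 - 19520 - 9/13)) = sqrt(-1944 - 252378/13) = sqrt(-277650/13) = 15*I*sqrt(16042)/13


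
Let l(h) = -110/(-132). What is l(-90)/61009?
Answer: 5/366054 ≈ 1.3659e-5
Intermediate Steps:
l(h) = ⅚ (l(h) = -110*(-1/132) = ⅚)
l(-90)/61009 = (⅚)/61009 = (⅚)*(1/61009) = 5/366054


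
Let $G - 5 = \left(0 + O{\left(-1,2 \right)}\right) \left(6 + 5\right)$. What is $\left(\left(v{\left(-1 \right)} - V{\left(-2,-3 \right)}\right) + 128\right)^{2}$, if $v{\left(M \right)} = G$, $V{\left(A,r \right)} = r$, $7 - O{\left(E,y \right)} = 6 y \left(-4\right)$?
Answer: $549081$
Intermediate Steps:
$O{\left(E,y \right)} = 7 + 24 y$ ($O{\left(E,y \right)} = 7 - 6 y \left(-4\right) = 7 - - 24 y = 7 + 24 y$)
$G = 610$ ($G = 5 + \left(0 + \left(7 + 24 \cdot 2\right)\right) \left(6 + 5\right) = 5 + \left(0 + \left(7 + 48\right)\right) 11 = 5 + \left(0 + 55\right) 11 = 5 + 55 \cdot 11 = 5 + 605 = 610$)
$v{\left(M \right)} = 610$
$\left(\left(v{\left(-1 \right)} - V{\left(-2,-3 \right)}\right) + 128\right)^{2} = \left(\left(610 - -3\right) + 128\right)^{2} = \left(\left(610 + 3\right) + 128\right)^{2} = \left(613 + 128\right)^{2} = 741^{2} = 549081$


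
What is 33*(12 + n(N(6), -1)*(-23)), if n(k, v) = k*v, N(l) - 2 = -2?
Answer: 396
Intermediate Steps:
N(l) = 0 (N(l) = 2 - 2 = 0)
33*(12 + n(N(6), -1)*(-23)) = 33*(12 + (0*(-1))*(-23)) = 33*(12 + 0*(-23)) = 33*(12 + 0) = 33*12 = 396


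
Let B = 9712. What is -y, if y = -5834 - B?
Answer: 15546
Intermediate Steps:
y = -15546 (y = -5834 - 1*9712 = -5834 - 9712 = -15546)
-y = -1*(-15546) = 15546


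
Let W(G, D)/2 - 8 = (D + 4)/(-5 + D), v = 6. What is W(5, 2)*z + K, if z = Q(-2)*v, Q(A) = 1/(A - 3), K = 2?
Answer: -62/5 ≈ -12.400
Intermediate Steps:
W(G, D) = 16 + 2*(4 + D)/(-5 + D) (W(G, D) = 16 + 2*((D + 4)/(-5 + D)) = 16 + 2*((4 + D)/(-5 + D)) = 16 + 2*(4 + D)/(-5 + D))
Q(A) = 1/(-3 + A)
z = -6/5 (z = 6/(-3 - 2) = 6/(-5) = -⅕*6 = -6/5 ≈ -1.2000)
W(5, 2)*z + K = (18*(-4 + 2)/(-5 + 2))*(-6/5) + 2 = (18*(-2)/(-3))*(-6/5) + 2 = (18*(-⅓)*(-2))*(-6/5) + 2 = 12*(-6/5) + 2 = -72/5 + 2 = -62/5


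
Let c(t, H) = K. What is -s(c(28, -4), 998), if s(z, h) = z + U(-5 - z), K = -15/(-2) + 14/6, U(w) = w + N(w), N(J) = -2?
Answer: 7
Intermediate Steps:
U(w) = -2 + w (U(w) = w - 2 = -2 + w)
K = 59/6 (K = -15*(-½) + 14*(⅙) = 15/2 + 7/3 = 59/6 ≈ 9.8333)
c(t, H) = 59/6
s(z, h) = -7 (s(z, h) = z + (-2 + (-5 - z)) = z + (-7 - z) = -7)
-s(c(28, -4), 998) = -1*(-7) = 7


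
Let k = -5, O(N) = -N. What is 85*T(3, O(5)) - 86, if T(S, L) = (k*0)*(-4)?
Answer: -86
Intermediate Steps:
T(S, L) = 0 (T(S, L) = -5*0*(-4) = 0*(-4) = 0)
85*T(3, O(5)) - 86 = 85*0 - 86 = 0 - 86 = -86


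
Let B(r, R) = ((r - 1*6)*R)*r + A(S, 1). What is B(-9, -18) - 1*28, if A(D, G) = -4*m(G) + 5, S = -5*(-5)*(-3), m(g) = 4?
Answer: -2469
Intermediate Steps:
S = -75 (S = 25*(-3) = -75)
A(D, G) = -11 (A(D, G) = -4*4 + 5 = -16 + 5 = -11)
B(r, R) = -11 + R*r*(-6 + r) (B(r, R) = ((r - 1*6)*R)*r - 11 = ((r - 6)*R)*r - 11 = ((-6 + r)*R)*r - 11 = (R*(-6 + r))*r - 11 = R*r*(-6 + r) - 11 = -11 + R*r*(-6 + r))
B(-9, -18) - 1*28 = (-11 - 18*(-9)² - 6*(-18)*(-9)) - 1*28 = (-11 - 18*81 - 972) - 28 = (-11 - 1458 - 972) - 28 = -2441 - 28 = -2469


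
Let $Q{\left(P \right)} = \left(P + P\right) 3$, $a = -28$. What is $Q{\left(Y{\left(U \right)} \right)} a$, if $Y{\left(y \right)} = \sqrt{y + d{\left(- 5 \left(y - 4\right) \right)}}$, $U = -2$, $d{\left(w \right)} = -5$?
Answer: $- 168 i \sqrt{7} \approx - 444.49 i$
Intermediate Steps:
$Y{\left(y \right)} = \sqrt{-5 + y}$ ($Y{\left(y \right)} = \sqrt{y - 5} = \sqrt{-5 + y}$)
$Q{\left(P \right)} = 6 P$ ($Q{\left(P \right)} = 2 P 3 = 6 P$)
$Q{\left(Y{\left(U \right)} \right)} a = 6 \sqrt{-5 - 2} \left(-28\right) = 6 \sqrt{-7} \left(-28\right) = 6 i \sqrt{7} \left(-28\right) = - 168 i \sqrt{7}$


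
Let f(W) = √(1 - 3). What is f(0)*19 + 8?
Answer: 8 + 19*I*√2 ≈ 8.0 + 26.87*I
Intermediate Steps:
f(W) = I*√2 (f(W) = √(-2) = I*√2)
f(0)*19 + 8 = (I*√2)*19 + 8 = 19*I*√2 + 8 = 8 + 19*I*√2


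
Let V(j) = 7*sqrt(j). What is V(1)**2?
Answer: 49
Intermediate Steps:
V(1)**2 = (7*sqrt(1))**2 = (7*1)**2 = 7**2 = 49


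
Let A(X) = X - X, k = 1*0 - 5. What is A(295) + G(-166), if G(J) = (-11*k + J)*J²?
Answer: -3058716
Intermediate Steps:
k = -5 (k = 0 - 5 = -5)
A(X) = 0
G(J) = J²*(55 + J) (G(J) = (-11*(-5) + J)*J² = (55 + J)*J² = J²*(55 + J))
A(295) + G(-166) = 0 + (-166)²*(55 - 166) = 0 + 27556*(-111) = 0 - 3058716 = -3058716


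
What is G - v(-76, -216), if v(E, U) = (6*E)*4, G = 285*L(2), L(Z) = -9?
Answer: -741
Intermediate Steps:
G = -2565 (G = 285*(-9) = -2565)
v(E, U) = 24*E
G - v(-76, -216) = -2565 - 24*(-76) = -2565 - 1*(-1824) = -2565 + 1824 = -741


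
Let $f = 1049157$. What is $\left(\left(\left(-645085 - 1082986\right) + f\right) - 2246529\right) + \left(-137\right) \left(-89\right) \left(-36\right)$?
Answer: $-3364391$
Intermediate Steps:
$\left(\left(\left(-645085 - 1082986\right) + f\right) - 2246529\right) + \left(-137\right) \left(-89\right) \left(-36\right) = \left(\left(\left(-645085 - 1082986\right) + 1049157\right) - 2246529\right) + \left(-137\right) \left(-89\right) \left(-36\right) = \left(\left(-1728071 + 1049157\right) - 2246529\right) + 12193 \left(-36\right) = \left(-678914 - 2246529\right) - 438948 = -2925443 - 438948 = -3364391$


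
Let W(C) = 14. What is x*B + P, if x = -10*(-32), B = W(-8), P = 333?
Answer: 4813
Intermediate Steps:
B = 14
x = 320
x*B + P = 320*14 + 333 = 4480 + 333 = 4813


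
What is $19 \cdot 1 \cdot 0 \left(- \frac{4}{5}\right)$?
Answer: $0$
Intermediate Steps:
$19 \cdot 1 \cdot 0 \left(- \frac{4}{5}\right) = 19 \cdot 0 \left(\left(-4\right) \frac{1}{5}\right) = 19 \cdot 0 \left(- \frac{4}{5}\right) = 19 \cdot 0 = 0$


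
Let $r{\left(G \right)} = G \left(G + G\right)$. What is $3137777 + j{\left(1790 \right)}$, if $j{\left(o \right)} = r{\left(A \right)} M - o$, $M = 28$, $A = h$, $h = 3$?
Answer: $3136491$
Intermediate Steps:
$A = 3$
$r{\left(G \right)} = 2 G^{2}$ ($r{\left(G \right)} = G 2 G = 2 G^{2}$)
$j{\left(o \right)} = 504 - o$ ($j{\left(o \right)} = 2 \cdot 3^{2} \cdot 28 - o = 2 \cdot 9 \cdot 28 - o = 18 \cdot 28 - o = 504 - o$)
$3137777 + j{\left(1790 \right)} = 3137777 + \left(504 - 1790\right) = 3137777 - 1286 = 3136491$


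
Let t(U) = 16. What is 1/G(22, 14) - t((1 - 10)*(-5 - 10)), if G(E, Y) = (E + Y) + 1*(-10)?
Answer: -415/26 ≈ -15.962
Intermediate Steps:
G(E, Y) = -10 + E + Y (G(E, Y) = (E + Y) - 10 = -10 + E + Y)
1/G(22, 14) - t((1 - 10)*(-5 - 10)) = 1/(-10 + 22 + 14) - 1*16 = 1/26 - 16 = -415/26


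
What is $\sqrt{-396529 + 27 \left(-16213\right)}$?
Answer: $2 i \sqrt{208570} \approx 913.39 i$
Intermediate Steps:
$\sqrt{-396529 + 27 \left(-16213\right)} = \sqrt{-396529 - 437751} = \sqrt{-834280} = 2 i \sqrt{208570}$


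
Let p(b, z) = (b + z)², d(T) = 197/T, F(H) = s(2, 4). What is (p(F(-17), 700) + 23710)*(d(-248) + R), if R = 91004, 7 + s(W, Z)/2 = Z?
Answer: 5702525139035/124 ≈ 4.5988e+10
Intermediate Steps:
s(W, Z) = -14 + 2*Z
F(H) = -6 (F(H) = -14 + 2*4 = -14 + 8 = -6)
(p(F(-17), 700) + 23710)*(d(-248) + R) = ((-6 + 700)² + 23710)*(197/(-248) + 91004) = (694² + 23710)*(197*(-1/248) + 91004) = (481636 + 23710)*(-197/248 + 91004) = 505346*(22568795/248) = 5702525139035/124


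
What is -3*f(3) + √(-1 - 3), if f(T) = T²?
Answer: -27 + 2*I ≈ -27.0 + 2.0*I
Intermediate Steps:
-3*f(3) + √(-1 - 3) = -3*3² + √(-1 - 3) = -3*9 + √(-4) = -27 + 2*I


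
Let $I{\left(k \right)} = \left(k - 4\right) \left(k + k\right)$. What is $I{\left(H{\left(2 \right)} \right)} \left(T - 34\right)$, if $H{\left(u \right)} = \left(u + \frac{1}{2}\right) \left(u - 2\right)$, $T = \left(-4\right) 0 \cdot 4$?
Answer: $0$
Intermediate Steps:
$T = 0$ ($T = 0 \cdot 4 = 0$)
$H{\left(u \right)} = \left(\frac{1}{2} + u\right) \left(-2 + u\right)$ ($H{\left(u \right)} = \left(u + \frac{1}{2}\right) \left(-2 + u\right) = \left(\frac{1}{2} + u\right) \left(-2 + u\right)$)
$I{\left(k \right)} = 2 k \left(-4 + k\right)$ ($I{\left(k \right)} = \left(-4 + k\right) 2 k = 2 k \left(-4 + k\right)$)
$I{\left(H{\left(2 \right)} \right)} \left(T - 34\right) = 2 \left(-1 + 2^{2} - 3\right) \left(-4 - \left(4 - 4\right)\right) \left(0 - 34\right) = 2 \left(-1 + 4 - 3\right) \left(-4 - 0\right) \left(-34\right) = 2 \cdot 0 \left(-4 + 0\right) \left(-34\right) = 2 \cdot 0 \left(-4\right) \left(-34\right) = 0 \left(-34\right) = 0$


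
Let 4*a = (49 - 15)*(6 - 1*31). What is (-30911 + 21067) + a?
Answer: -20113/2 ≈ -10057.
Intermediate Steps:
a = -425/2 (a = ((49 - 15)*(6 - 1*31))/4 = (34*(6 - 31))/4 = (34*(-25))/4 = (¼)*(-850) = -425/2 ≈ -212.50)
(-30911 + 21067) + a = (-30911 + 21067) - 425/2 = -9844 - 425/2 = -20113/2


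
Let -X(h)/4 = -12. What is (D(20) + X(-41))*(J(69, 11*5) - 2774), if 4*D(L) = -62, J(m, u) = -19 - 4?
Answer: -181805/2 ≈ -90903.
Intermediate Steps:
X(h) = 48 (X(h) = -4*(-12) = 48)
J(m, u) = -23
D(L) = -31/2 (D(L) = (¼)*(-62) = -31/2)
(D(20) + X(-41))*(J(69, 11*5) - 2774) = (-31/2 + 48)*(-23 - 2774) = (65/2)*(-2797) = -181805/2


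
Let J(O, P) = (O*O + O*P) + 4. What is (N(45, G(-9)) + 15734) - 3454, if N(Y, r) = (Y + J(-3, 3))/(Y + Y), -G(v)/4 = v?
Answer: 1105249/90 ≈ 12281.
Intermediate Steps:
G(v) = -4*v
J(O, P) = 4 + O² + O*P (J(O, P) = (O² + O*P) + 4 = 4 + O² + O*P)
N(Y, r) = (4 + Y)/(2*Y) (N(Y, r) = (Y + (4 + (-3)² - 3*3))/(Y + Y) = (Y + (4 + 9 - 9))/((2*Y)) = (Y + 4)*(1/(2*Y)) = (4 + Y)*(1/(2*Y)) = (4 + Y)/(2*Y))
(N(45, G(-9)) + 15734) - 3454 = ((½)*(4 + 45)/45 + 15734) - 3454 = ((½)*(1/45)*49 + 15734) - 3454 = (49/90 + 15734) - 3454 = 1416109/90 - 3454 = 1105249/90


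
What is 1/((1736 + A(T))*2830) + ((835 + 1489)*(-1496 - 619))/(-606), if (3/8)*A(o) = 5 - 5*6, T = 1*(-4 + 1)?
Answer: 11610368414703/1431436640 ≈ 8111.0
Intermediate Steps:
T = -3 (T = 1*(-3) = -3)
A(o) = -200/3 (A(o) = 8*(5 - 5*6)/3 = 8*(5 - 30)/3 = (8/3)*(-25) = -200/3)
1/((1736 + A(T))*2830) + ((835 + 1489)*(-1496 - 619))/(-606) = 1/((1736 - 200/3)*2830) + ((835 + 1489)*(-1496 - 619))/(-606) = (1/2830)/(5008/3) + (2324*(-2115))*(-1/606) = (3/5008)*(1/2830) - 4915260*(-1/606) = 3/14172640 + 819210/101 = 11610368414703/1431436640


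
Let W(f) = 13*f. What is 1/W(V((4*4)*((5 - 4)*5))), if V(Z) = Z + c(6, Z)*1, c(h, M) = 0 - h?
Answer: 1/962 ≈ 0.0010395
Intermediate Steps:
c(h, M) = -h
V(Z) = -6 + Z (V(Z) = Z - 1*6*1 = Z - 6*1 = Z - 6 = -6 + Z)
1/W(V((4*4)*((5 - 4)*5))) = 1/(13*(-6 + (4*4)*((5 - 4)*5))) = 1/(13*(-6 + 16*(1*5))) = 1/(13*(-6 + 16*5)) = 1/(13*(-6 + 80)) = 1/(13*74) = 1/962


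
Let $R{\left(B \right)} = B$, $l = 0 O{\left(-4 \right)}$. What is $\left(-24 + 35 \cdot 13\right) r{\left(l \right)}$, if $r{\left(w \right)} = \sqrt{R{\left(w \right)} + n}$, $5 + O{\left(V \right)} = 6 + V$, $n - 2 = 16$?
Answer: $1293 \sqrt{2} \approx 1828.6$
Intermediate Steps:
$n = 18$ ($n = 2 + 16 = 18$)
$O{\left(V \right)} = 1 + V$ ($O{\left(V \right)} = -5 + \left(6 + V\right) = 1 + V$)
$l = 0$ ($l = 0 \left(1 - 4\right) = 0 \left(-3\right) = 0$)
$r{\left(w \right)} = \sqrt{18 + w}$ ($r{\left(w \right)} = \sqrt{w + 18} = \sqrt{18 + w}$)
$\left(-24 + 35 \cdot 13\right) r{\left(l \right)} = \left(-24 + 35 \cdot 13\right) \sqrt{18 + 0} = \left(-24 + 455\right) \sqrt{18} = 431 \cdot 3 \sqrt{2} = 1293 \sqrt{2}$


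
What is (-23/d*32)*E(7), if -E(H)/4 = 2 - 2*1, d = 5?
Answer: 0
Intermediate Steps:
E(H) = 0 (E(H) = -4*(2 - 2*1) = -4*(2 - 2) = -4*0 = 0)
(-23/d*32)*E(7) = (-23/5*32)*0 = (-23*1/5*32)*0 = -23/5*32*0 = -736/5*0 = 0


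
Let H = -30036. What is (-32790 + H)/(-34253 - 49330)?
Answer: 566/753 ≈ 0.75166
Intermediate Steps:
(-32790 + H)/(-34253 - 49330) = (-32790 - 30036)/(-34253 - 49330) = -62826/(-83583) = -62826*(-1/83583) = 566/753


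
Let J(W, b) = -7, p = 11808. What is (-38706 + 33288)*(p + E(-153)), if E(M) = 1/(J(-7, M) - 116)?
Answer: -2623003698/41 ≈ -6.3976e+7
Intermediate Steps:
E(M) = -1/123 (E(M) = 1/(-7 - 116) = 1/(-123) = -1/123)
(-38706 + 33288)*(p + E(-153)) = (-38706 + 33288)*(11808 - 1/123) = -5418*1452383/123 = -2623003698/41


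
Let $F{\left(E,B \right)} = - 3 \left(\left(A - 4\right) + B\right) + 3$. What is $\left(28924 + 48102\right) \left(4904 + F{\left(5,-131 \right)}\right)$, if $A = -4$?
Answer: $410086424$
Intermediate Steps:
$F{\left(E,B \right)} = 27 - 3 B$ ($F{\left(E,B \right)} = - 3 \left(\left(-4 - 4\right) + B\right) + 3 = - 3 \left(-8 + B\right) + 3 = \left(24 - 3 B\right) + 3 = 27 - 3 B$)
$\left(28924 + 48102\right) \left(4904 + F{\left(5,-131 \right)}\right) = \left(28924 + 48102\right) \left(4904 + \left(27 - -393\right)\right) = 77026 \left(4904 + \left(27 + 393\right)\right) = 77026 \left(4904 + 420\right) = 77026 \cdot 5324 = 410086424$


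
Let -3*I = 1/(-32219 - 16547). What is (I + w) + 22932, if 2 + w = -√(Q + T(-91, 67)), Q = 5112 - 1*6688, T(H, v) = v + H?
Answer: 3354613141/146298 - 40*I ≈ 22930.0 - 40.0*I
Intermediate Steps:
T(H, v) = H + v
Q = -1576 (Q = 5112 - 6688 = -1576)
w = -2 - 40*I (w = -2 - √(-1576 + (-91 + 67)) = -2 - √(-1576 - 24) = -2 - √(-1600) = -2 - 40*I ≈ -2.0 - 40.0*I)
I = 1/146298 (I = -1/(3*(-32219 - 16547)) = -⅓/(-48766) = -⅓*(-1/48766) = 1/146298 ≈ 6.8354e-6)
(I + w) + 22932 = (1/146298 + (-2 - 40*I)) + 22932 = (-292595/146298 - 40*I) + 22932 = 3354613141/146298 - 40*I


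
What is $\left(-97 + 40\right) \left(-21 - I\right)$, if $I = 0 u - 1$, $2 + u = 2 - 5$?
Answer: $1140$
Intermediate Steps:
$u = -5$ ($u = -2 + \left(2 - 5\right) = -2 - 3 = -5$)
$I = -1$ ($I = 0 \left(-5\right) - 1 = 0 - 1 = -1$)
$\left(-97 + 40\right) \left(-21 - I\right) = \left(-97 + 40\right) \left(-21 - -1\right) = - 57 \left(-21 + 1\right) = \left(-57\right) \left(-20\right) = 1140$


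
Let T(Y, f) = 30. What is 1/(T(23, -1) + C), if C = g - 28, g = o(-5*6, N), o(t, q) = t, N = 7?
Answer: -1/28 ≈ -0.035714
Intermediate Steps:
g = -30 (g = -5*6 = -30)
C = -58 (C = -30 - 28 = -58)
1/(T(23, -1) + C) = 1/(30 - 58) = 1/(-28) = -1/28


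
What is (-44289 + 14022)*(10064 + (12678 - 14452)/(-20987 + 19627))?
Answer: -207159666669/680 ≈ -3.0465e+8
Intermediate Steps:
(-44289 + 14022)*(10064 + (12678 - 14452)/(-20987 + 19627)) = -30267*(10064 - 1774/(-1360)) = -30267*(10064 - 1774*(-1/1360)) = -30267*(10064 + 887/680) = -30267*6844407/680 = -207159666669/680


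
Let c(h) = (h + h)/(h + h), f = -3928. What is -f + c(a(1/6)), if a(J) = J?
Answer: 3929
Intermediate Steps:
c(h) = 1 (c(h) = (2*h)/((2*h)) = (2*h)*(1/(2*h)) = 1)
-f + c(a(1/6)) = -1*(-3928) + 1 = 3928 + 1 = 3929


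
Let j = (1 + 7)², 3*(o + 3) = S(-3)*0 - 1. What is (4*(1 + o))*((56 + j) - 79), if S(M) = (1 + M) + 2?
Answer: -1148/3 ≈ -382.67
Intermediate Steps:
S(M) = 3 + M
o = -10/3 (o = -3 + ((3 - 3)*0 - 1)/3 = -3 + (0*0 - 1)/3 = -3 + (0 - 1)/3 = -3 + (⅓)*(-1) = -3 - ⅓ = -10/3 ≈ -3.3333)
j = 64 (j = 8² = 64)
(4*(1 + o))*((56 + j) - 79) = (4*(1 - 10/3))*((56 + 64) - 79) = (4*(-7/3))*(120 - 79) = -28/3*41 = -1148/3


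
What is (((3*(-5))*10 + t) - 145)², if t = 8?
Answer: 82369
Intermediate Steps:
(((3*(-5))*10 + t) - 145)² = (((3*(-5))*10 + 8) - 145)² = ((-15*10 + 8) - 145)² = ((-150 + 8) - 145)² = (-142 - 145)² = (-287)² = 82369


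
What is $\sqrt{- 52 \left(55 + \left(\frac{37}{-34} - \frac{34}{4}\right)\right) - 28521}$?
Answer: $\frac{i \sqrt{8925017}}{17} \approx 175.73 i$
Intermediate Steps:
$\sqrt{- 52 \left(55 + \left(\frac{37}{-34} - \frac{34}{4}\right)\right) - 28521} = \sqrt{- 52 \left(55 + \left(37 \left(- \frac{1}{34}\right) - \frac{17}{2}\right)\right) - 28521} = \sqrt{- 52 \left(55 - \frac{163}{17}\right) - 28521} = \sqrt{\left(-52\right) \frac{772}{17} - 28521} = \sqrt{- \frac{40144}{17} - 28521} = \sqrt{- \frac{525001}{17}} = \frac{i \sqrt{8925017}}{17}$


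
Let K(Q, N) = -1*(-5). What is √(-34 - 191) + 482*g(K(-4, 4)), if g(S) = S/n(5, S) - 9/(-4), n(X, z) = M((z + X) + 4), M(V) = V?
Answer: 17593/14 + 15*I ≈ 1256.6 + 15.0*I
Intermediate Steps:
n(X, z) = 4 + X + z (n(X, z) = (z + X) + 4 = (X + z) + 4 = 4 + X + z)
K(Q, N) = 5
g(S) = 9/4 + S/(9 + S) (g(S) = S/(4 + 5 + S) - 9/(-4) = S/(9 + S) - 9*(-¼) = S/(9 + S) + 9/4 = 9/4 + S/(9 + S))
√(-34 - 191) + 482*g(K(-4, 4)) = √(-34 - 191) + 482*((81 + 13*5)/(4*(9 + 5))) = √(-225) + 482*((¼)*(81 + 65)/14) = 15*I + 482*((¼)*(1/14)*146) = 15*I + 482*(73/28) = 15*I + 17593/14 = 17593/14 + 15*I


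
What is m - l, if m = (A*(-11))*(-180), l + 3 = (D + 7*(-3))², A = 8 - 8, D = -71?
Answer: -8461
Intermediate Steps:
A = 0
l = 8461 (l = -3 + (-71 + 7*(-3))² = -3 + (-71 - 21)² = -3 + (-92)² = -3 + 8464 = 8461)
m = 0 (m = (0*(-11))*(-180) = 0*(-180) = 0)
m - l = 0 - 1*8461 = 0 - 8461 = -8461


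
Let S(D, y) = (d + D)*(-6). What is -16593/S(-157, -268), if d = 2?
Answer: -5531/310 ≈ -17.842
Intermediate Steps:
S(D, y) = -12 - 6*D (S(D, y) = (2 + D)*(-6) = -12 - 6*D)
-16593/S(-157, -268) = -16593/(-12 - 6*(-157)) = -16593/(-12 + 942) = -16593/930 = -16593*1/930 = -5531/310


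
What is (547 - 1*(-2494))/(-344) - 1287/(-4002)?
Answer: -1954559/229448 ≈ -8.5185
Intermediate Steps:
(547 - 1*(-2494))/(-344) - 1287/(-4002) = (547 + 2494)*(-1/344) - 1287*(-1/4002) = 3041*(-1/344) + 429/1334 = -3041/344 + 429/1334 = -1954559/229448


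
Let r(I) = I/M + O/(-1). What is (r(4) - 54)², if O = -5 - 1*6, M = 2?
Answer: 1681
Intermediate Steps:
O = -11 (O = -5 - 6 = -11)
r(I) = 11 + I/2 (r(I) = I/2 - 11/(-1) = I*(½) - 11*(-1) = I/2 + 11 = 11 + I/2)
(r(4) - 54)² = ((11 + (½)*4) - 54)² = ((11 + 2) - 54)² = (13 - 54)² = (-41)² = 1681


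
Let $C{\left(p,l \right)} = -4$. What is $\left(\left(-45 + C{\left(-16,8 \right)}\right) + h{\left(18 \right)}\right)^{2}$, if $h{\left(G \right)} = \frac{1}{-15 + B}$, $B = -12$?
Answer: $\frac{1752976}{729} \approx 2404.6$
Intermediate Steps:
$h{\left(G \right)} = - \frac{1}{27}$ ($h{\left(G \right)} = \frac{1}{-15 - 12} = \frac{1}{-27} = - \frac{1}{27}$)
$\left(\left(-45 + C{\left(-16,8 \right)}\right) + h{\left(18 \right)}\right)^{2} = \left(\left(-45 - 4\right) - \frac{1}{27}\right)^{2} = \left(-49 - \frac{1}{27}\right)^{2} = \left(- \frac{1324}{27}\right)^{2} = \frac{1752976}{729}$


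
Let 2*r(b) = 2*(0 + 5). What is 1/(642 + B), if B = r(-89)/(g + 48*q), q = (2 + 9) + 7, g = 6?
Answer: 174/111709 ≈ 0.0015576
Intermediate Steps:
q = 18 (q = 11 + 7 = 18)
r(b) = 5 (r(b) = (2*(0 + 5))/2 = (2*5)/2 = (½)*10 = 5)
B = 1/174 (B = 5/(6 + 48*18) = 5/(6 + 864) = 5/870 = 5*(1/870) = 1/174 ≈ 0.0057471)
1/(642 + B) = 1/(642 + 1/174) = 1/(111709/174) = 174/111709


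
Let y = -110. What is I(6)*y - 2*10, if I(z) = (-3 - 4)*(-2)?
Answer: -1560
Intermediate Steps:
I(z) = 14 (I(z) = -7*(-2) = 14)
I(6)*y - 2*10 = 14*(-110) - 2*10 = -1540 - 20 = -1560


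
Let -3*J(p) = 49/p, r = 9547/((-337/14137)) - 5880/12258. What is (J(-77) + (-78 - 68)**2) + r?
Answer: -2871656957812/7573401 ≈ -3.7918e+5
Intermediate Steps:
r = -275735743637/688491 (r = 9547/((-337*1/14137)) - 5880*1/12258 = 9547/(-337/14137) - 980/2043 = 9547*(-14137/337) - 980/2043 = -134965939/337 - 980/2043 = -275735743637/688491 ≈ -4.0049e+5)
J(p) = -49/(3*p)
(J(-77) + (-78 - 68)**2) + r = (-49/3/(-77) + (-78 - 68)**2) - 275735743637/688491 = (-49/3*(-1/77) + (-146)**2) - 275735743637/688491 = (7/33 + 21316) - 275735743637/688491 = 703435/33 - 275735743637/688491 = -2871656957812/7573401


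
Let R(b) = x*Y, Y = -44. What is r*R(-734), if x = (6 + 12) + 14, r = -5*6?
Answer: 42240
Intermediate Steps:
r = -30
x = 32 (x = 18 + 14 = 32)
R(b) = -1408 (R(b) = 32*(-44) = -1408)
r*R(-734) = -30*(-1408) = 42240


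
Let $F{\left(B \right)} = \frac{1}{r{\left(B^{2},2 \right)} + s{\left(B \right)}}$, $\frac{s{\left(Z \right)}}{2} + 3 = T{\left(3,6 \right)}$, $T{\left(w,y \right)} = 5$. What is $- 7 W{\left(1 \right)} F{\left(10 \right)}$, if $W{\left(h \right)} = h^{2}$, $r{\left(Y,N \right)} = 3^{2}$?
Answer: $- \frac{7}{13} \approx -0.53846$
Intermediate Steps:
$s{\left(Z \right)} = 4$ ($s{\left(Z \right)} = -6 + 2 \cdot 5 = -6 + 10 = 4$)
$r{\left(Y,N \right)} = 9$
$F{\left(B \right)} = \frac{1}{13}$ ($F{\left(B \right)} = \frac{1}{9 + 4} = \frac{1}{13}$)
$- 7 W{\left(1 \right)} F{\left(10 \right)} = - 7 \cdot 1^{2} \cdot \frac{1}{13} = \left(-7\right) 1 \cdot \frac{1}{13} = \left(-7\right) \frac{1}{13} = - \frac{7}{13}$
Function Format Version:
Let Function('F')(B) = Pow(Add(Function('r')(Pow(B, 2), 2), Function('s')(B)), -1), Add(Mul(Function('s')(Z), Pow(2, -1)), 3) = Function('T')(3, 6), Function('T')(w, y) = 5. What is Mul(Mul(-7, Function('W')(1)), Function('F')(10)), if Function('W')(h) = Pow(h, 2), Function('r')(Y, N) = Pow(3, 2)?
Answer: Rational(-7, 13) ≈ -0.53846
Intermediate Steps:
Function('s')(Z) = 4 (Function('s')(Z) = Add(-6, Mul(2, 5)) = Add(-6, 10) = 4)
Function('r')(Y, N) = 9
Function('F')(B) = Rational(1, 13) (Function('F')(B) = Pow(Add(9, 4), -1) = Pow(13, -1) = Rational(1, 13))
Mul(Mul(-7, Function('W')(1)), Function('F')(10)) = Mul(Mul(-7, Pow(1, 2)), Rational(1, 13)) = Mul(Mul(-7, 1), Rational(1, 13)) = Mul(-7, Rational(1, 13)) = Rational(-7, 13)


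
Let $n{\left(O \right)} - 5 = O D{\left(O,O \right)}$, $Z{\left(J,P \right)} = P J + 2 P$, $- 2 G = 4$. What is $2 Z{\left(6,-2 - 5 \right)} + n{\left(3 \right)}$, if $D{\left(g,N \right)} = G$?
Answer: $-113$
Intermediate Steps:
$G = -2$ ($G = \left(- \frac{1}{2}\right) 4 = -2$)
$Z{\left(J,P \right)} = 2 P + J P$ ($Z{\left(J,P \right)} = J P + 2 P = 2 P + J P$)
$D{\left(g,N \right)} = -2$
$n{\left(O \right)} = 5 - 2 O$ ($n{\left(O \right)} = 5 + O \left(-2\right) = 5 - 2 O$)
$2 Z{\left(6,-2 - 5 \right)} + n{\left(3 \right)} = 2 \left(-2 - 5\right) \left(2 + 6\right) + \left(5 - 6\right) = 2 \left(-2 - 5\right) 8 + \left(5 - 6\right) = 2 \left(\left(-7\right) 8\right) - 1 = 2 \left(-56\right) - 1 = -112 - 1 = -113$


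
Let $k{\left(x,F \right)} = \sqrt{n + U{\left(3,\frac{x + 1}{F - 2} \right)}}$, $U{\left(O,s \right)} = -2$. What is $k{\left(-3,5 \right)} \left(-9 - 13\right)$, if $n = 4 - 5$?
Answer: $- 22 i \sqrt{3} \approx - 38.105 i$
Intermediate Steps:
$n = -1$ ($n = 4 - 5 = -1$)
$k{\left(x,F \right)} = i \sqrt{3}$ ($k{\left(x,F \right)} = \sqrt{-1 - 2} = \sqrt{-3} = i \sqrt{3}$)
$k{\left(-3,5 \right)} \left(-9 - 13\right) = i \sqrt{3} \left(-9 - 13\right) = i \sqrt{3} \left(-22\right) = - 22 i \sqrt{3}$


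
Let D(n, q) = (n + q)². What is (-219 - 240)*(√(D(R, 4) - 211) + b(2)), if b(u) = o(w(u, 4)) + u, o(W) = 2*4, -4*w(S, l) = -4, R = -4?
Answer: -4590 - 459*I*√211 ≈ -4590.0 - 6667.4*I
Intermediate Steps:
w(S, l) = 1 (w(S, l) = -¼*(-4) = 1)
o(W) = 8
b(u) = 8 + u
(-219 - 240)*(√(D(R, 4) - 211) + b(2)) = (-219 - 240)*(√((-4 + 4)² - 211) + (8 + 2)) = -459*(√(0² - 211) + 10) = -459*(√(0 - 211) + 10) = -459*(√(-211) + 10) = -459*(I*√211 + 10) = -459*(10 + I*√211) = -4590 - 459*I*√211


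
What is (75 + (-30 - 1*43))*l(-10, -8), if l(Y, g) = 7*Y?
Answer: -140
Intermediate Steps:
(75 + (-30 - 1*43))*l(-10, -8) = (75 + (-30 - 1*43))*(7*(-10)) = (75 + (-30 - 43))*(-70) = (75 - 73)*(-70) = 2*(-70) = -140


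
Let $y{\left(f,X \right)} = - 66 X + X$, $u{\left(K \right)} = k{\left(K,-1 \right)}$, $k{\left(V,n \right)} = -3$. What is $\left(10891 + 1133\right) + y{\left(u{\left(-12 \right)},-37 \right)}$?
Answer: $14429$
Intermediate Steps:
$u{\left(K \right)} = -3$
$y{\left(f,X \right)} = - 65 X$
$\left(10891 + 1133\right) + y{\left(u{\left(-12 \right)},-37 \right)} = \left(10891 + 1133\right) - -2405 = 12024 + 2405 = 14429$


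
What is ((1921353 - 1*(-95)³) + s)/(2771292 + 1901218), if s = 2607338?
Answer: 2693033/2336255 ≈ 1.1527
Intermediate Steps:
((1921353 - 1*(-95)³) + s)/(2771292 + 1901218) = ((1921353 - 1*(-95)³) + 2607338)/(2771292 + 1901218) = ((1921353 - 1*(-857375)) + 2607338)/4672510 = ((1921353 + 857375) + 2607338)*(1/4672510) = (2778728 + 2607338)*(1/4672510) = 5386066*(1/4672510) = 2693033/2336255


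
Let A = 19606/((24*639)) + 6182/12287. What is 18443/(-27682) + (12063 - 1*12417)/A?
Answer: -84215058036349/422409797294 ≈ -199.37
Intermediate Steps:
A = 15259367/8565156 (A = 19606/15336 + 6182*(1/12287) = 19606*(1/15336) + 562/1117 = 9803/7668 + 562/1117 = 15259367/8565156 ≈ 1.7816)
18443/(-27682) + (12063 - 1*12417)/A = 18443/(-27682) + (12063 - 1*12417)/(15259367/8565156) = 18443*(-1/27682) + (12063 - 12417)*(8565156/15259367) = -18443/27682 - 354*8565156/15259367 = -18443/27682 - 3032065224/15259367 = -84215058036349/422409797294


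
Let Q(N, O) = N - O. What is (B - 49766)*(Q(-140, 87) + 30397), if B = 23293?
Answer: -798690410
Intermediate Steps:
(B - 49766)*(Q(-140, 87) + 30397) = (23293 - 49766)*((-140 - 1*87) + 30397) = -26473*((-140 - 87) + 30397) = -26473*(-227 + 30397) = -26473*30170 = -798690410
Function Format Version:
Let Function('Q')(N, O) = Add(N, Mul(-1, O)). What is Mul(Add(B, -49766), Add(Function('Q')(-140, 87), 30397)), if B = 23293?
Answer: -798690410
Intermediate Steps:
Mul(Add(B, -49766), Add(Function('Q')(-140, 87), 30397)) = Mul(Add(23293, -49766), Add(Add(-140, Mul(-1, 87)), 30397)) = Mul(-26473, Add(Add(-140, -87), 30397)) = Mul(-26473, Add(-227, 30397)) = Mul(-26473, 30170) = -798690410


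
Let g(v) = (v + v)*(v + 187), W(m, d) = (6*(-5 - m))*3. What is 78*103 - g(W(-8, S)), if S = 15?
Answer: -17994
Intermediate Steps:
W(m, d) = -90 - 18*m (W(m, d) = (-30 - 6*m)*3 = -90 - 18*m)
g(v) = 2*v*(187 + v) (g(v) = (2*v)*(187 + v) = 2*v*(187 + v))
78*103 - g(W(-8, S)) = 78*103 - 2*(-90 - 18*(-8))*(187 + (-90 - 18*(-8))) = 8034 - 2*(-90 + 144)*(187 + (-90 + 144)) = 8034 - 2*54*(187 + 54) = 8034 - 2*54*241 = 8034 - 1*26028 = 8034 - 26028 = -17994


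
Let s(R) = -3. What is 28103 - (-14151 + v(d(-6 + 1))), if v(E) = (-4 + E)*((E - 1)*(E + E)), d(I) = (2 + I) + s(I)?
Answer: 43094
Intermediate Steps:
d(I) = -1 + I (d(I) = (2 + I) - 3 = -1 + I)
v(E) = 2*E*(-1 + E)*(-4 + E) (v(E) = (-4 + E)*((-1 + E)*(2*E)) = (-4 + E)*(2*E*(-1 + E)) = 2*E*(-1 + E)*(-4 + E))
28103 - (-14151 + v(d(-6 + 1))) = 28103 - (-14151 + 2*(-1 + (-6 + 1))*(4 + (-1 + (-6 + 1))**2 - 5*(-1 + (-6 + 1)))) = 28103 - (-14151 + 2*(-1 - 5)*(4 + (-1 - 5)**2 - 5*(-1 - 5))) = 28103 - (-14151 + 2*(-6)*(4 + (-6)**2 - 5*(-6))) = 28103 - (-14151 + 2*(-6)*(4 + 36 + 30)) = 28103 - (-14151 + 2*(-6)*70) = 28103 - (-14151 - 840) = 28103 - 1*(-14991) = 28103 + 14991 = 43094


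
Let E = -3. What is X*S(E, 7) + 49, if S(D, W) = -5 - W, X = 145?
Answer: -1691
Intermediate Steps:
X*S(E, 7) + 49 = 145*(-5 - 1*7) + 49 = 145*(-5 - 7) + 49 = 145*(-12) + 49 = -1740 + 49 = -1691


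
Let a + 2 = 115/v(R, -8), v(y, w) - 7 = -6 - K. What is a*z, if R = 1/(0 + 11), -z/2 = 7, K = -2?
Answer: -1526/3 ≈ -508.67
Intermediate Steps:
z = -14 (z = -2*7 = -14)
R = 1/11 ≈ 0.090909
v(y, w) = 3 (v(y, w) = 7 + (-6 - 1*(-2)) = 7 + (-6 + 2) = 7 - 4 = 3)
a = 109/3 (a = -2 + 115/3 = 109/3 ≈ 36.333)
a*z = (109/3)*(-14) = -1526/3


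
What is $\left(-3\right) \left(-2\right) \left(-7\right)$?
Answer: $-42$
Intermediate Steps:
$\left(-3\right) \left(-2\right) \left(-7\right) = 6 \left(-7\right) = -42$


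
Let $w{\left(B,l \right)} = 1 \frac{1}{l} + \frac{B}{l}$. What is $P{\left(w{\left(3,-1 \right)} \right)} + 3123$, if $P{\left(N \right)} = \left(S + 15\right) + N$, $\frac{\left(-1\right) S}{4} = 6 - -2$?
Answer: $3102$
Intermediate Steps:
$S = -32$ ($S = - 4 \left(6 - -2\right) = - 4 \left(6 + 2\right) = \left(-4\right) 8 = -32$)
$w{\left(B,l \right)} = \frac{1}{l} + \frac{B}{l}$
$P{\left(N \right)} = -17 + N$ ($P{\left(N \right)} = \left(-32 + 15\right) + N = -17 + N$)
$P{\left(w{\left(3,-1 \right)} \right)} + 3123 = \left(-17 + \frac{1 + 3}{-1}\right) + 3123 = \left(-17 - 4\right) + 3123 = -21 + 3123 = 3102$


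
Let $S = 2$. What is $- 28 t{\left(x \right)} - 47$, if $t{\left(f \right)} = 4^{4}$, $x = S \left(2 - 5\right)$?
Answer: $-7215$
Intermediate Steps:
$x = -6$ ($x = 2 \left(2 - 5\right) = 2 \left(-3\right) = -6$)
$t{\left(f \right)} = 256$
$- 28 t{\left(x \right)} - 47 = \left(-28\right) 256 - 47 = -7168 - 47 = -7215$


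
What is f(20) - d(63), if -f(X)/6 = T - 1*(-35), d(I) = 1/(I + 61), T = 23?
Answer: -43153/124 ≈ -348.01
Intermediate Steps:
d(I) = 1/(61 + I)
f(X) = -348 (f(X) = -6*(23 - 1*(-35)) = -6*(23 + 35) = -6*58 = -348)
f(20) - d(63) = -348 - 1/(61 + 63) = -348 - 1/124 = -43153/124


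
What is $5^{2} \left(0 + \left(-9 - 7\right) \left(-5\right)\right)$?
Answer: $2000$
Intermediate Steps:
$5^{2} \left(0 + \left(-9 - 7\right) \left(-5\right)\right) = 25 \left(0 - -80\right) = 25 \left(0 + 80\right) = 25 \cdot 80 = 2000$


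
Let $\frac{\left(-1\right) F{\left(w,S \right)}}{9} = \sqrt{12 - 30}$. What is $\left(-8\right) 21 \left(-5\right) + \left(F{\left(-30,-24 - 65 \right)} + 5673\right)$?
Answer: $6513 - 27 i \sqrt{2} \approx 6513.0 - 38.184 i$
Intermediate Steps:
$F{\left(w,S \right)} = - 27 i \sqrt{2}$ ($F{\left(w,S \right)} = - 9 \sqrt{12 - 30} = - 9 \sqrt{-18} = - 9 \cdot 3 i \sqrt{2} = - 27 i \sqrt{2}$)
$\left(-8\right) 21 \left(-5\right) + \left(F{\left(-30,-24 - 65 \right)} + 5673\right) = \left(-8\right) 21 \left(-5\right) + \left(- 27 i \sqrt{2} + 5673\right) = \left(-168\right) \left(-5\right) + \left(5673 - 27 i \sqrt{2}\right) = 840 + \left(5673 - 27 i \sqrt{2}\right) = 6513 - 27 i \sqrt{2}$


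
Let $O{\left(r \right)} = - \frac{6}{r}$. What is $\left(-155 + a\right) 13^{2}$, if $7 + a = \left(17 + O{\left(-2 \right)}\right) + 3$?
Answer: $-23491$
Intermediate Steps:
$a = 16$ ($a = -7 + \left(\left(17 - \frac{6}{-2}\right) + 3\right) = -7 + \left(\left(17 - -3\right) + 3\right) = -7 + \left(\left(17 + 3\right) + 3\right) = -7 + \left(20 + 3\right) = -7 + 23 = 16$)
$\left(-155 + a\right) 13^{2} = \left(-155 + 16\right) 13^{2} = \left(-139\right) 169 = -23491$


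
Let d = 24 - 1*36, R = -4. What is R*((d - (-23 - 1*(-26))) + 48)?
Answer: -132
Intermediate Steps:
d = -12 (d = 24 - 36 = -12)
R*((d - (-23 - 1*(-26))) + 48) = -4*((-12 - (-23 - 1*(-26))) + 48) = -4*((-12 - (-23 + 26)) + 48) = -4*((-12 - 1*3) + 48) = -4*((-12 - 3) + 48) = -4*(-15 + 48) = -4*33 = -132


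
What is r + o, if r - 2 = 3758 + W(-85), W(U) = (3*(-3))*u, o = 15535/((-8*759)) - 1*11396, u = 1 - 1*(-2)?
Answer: -46545271/6072 ≈ -7665.6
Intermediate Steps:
u = 3 (u = 1 + 2 = 3)
o = -69212047/6072 (o = 15535/(-6072) - 11396 = 15535*(-1/6072) - 11396 = -15535/6072 - 11396 = -69212047/6072 ≈ -11399.)
W(U) = -27 (W(U) = (3*(-3))*3 = -9*3 = -27)
r = 3733 (r = 2 + (3758 - 27) = 2 + 3731 = 3733)
r + o = 3733 - 69212047/6072 = -46545271/6072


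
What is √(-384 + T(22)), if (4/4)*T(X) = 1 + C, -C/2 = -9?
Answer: I*√365 ≈ 19.105*I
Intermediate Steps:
C = 18 (C = -2*(-9) = 18)
T(X) = 19 (T(X) = 1 + 18 = 19)
√(-384 + T(22)) = √(-384 + 19) = √(-365) = I*√365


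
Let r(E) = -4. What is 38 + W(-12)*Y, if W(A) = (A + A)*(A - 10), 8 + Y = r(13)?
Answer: -6298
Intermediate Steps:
Y = -12 (Y = -8 - 4 = -12)
W(A) = 2*A*(-10 + A) (W(A) = (2*A)*(-10 + A) = 2*A*(-10 + A))
38 + W(-12)*Y = 38 + (2*(-12)*(-10 - 12))*(-12) = 38 + (2*(-12)*(-22))*(-12) = 38 + 528*(-12) = 38 - 6336 = -6298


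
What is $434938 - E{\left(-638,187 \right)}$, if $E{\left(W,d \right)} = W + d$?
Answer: $435389$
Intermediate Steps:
$434938 - E{\left(-638,187 \right)} = 434938 - \left(-638 + 187\right) = 434938 - -451 = 434938 + 451 = 435389$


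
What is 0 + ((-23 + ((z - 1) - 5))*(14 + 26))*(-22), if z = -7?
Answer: 31680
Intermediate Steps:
0 + ((-23 + ((z - 1) - 5))*(14 + 26))*(-22) = 0 + ((-23 + ((-7 - 1) - 5))*(14 + 26))*(-22) = 0 + ((-23 + (-8 - 5))*40)*(-22) = 0 + ((-23 - 13)*40)*(-22) = 0 - 36*40*(-22) = 0 - 1440*(-22) = 0 + 31680 = 31680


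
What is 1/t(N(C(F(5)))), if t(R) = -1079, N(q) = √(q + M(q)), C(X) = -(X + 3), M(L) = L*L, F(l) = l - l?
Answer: -1/1079 ≈ -0.00092678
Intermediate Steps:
F(l) = 0
M(L) = L²
C(X) = -3 - X (C(X) = -(3 + X) = -3 - X)
N(q) = √(q + q²)
1/t(N(C(F(5)))) = 1/(-1079) = -1/1079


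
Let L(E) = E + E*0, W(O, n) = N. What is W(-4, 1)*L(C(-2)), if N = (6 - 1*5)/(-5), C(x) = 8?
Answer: -8/5 ≈ -1.6000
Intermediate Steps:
N = -1/5 (N = (6 - 5)*(-1/5) = 1*(-1/5) = -1/5 ≈ -0.20000)
W(O, n) = -1/5
L(E) = E (L(E) = E + 0 = E)
W(-4, 1)*L(C(-2)) = -1/5*8 = -8/5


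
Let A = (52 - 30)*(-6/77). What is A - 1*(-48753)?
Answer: 341259/7 ≈ 48751.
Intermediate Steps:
A = -12/7 (A = 22*(-6*1/77) = 22*(-6/77) = -12/7 ≈ -1.7143)
A - 1*(-48753) = -12/7 - 1*(-48753) = -12/7 + 48753 = 341259/7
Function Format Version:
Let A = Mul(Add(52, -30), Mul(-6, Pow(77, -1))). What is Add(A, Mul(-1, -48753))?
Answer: Rational(341259, 7) ≈ 48751.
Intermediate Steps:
A = Rational(-12, 7) (A = Mul(22, Mul(-6, Rational(1, 77))) = Mul(22, Rational(-6, 77)) = Rational(-12, 7) ≈ -1.7143)
Add(A, Mul(-1, -48753)) = Add(Rational(-12, 7), Mul(-1, -48753)) = Add(Rational(-12, 7), 48753) = Rational(341259, 7)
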